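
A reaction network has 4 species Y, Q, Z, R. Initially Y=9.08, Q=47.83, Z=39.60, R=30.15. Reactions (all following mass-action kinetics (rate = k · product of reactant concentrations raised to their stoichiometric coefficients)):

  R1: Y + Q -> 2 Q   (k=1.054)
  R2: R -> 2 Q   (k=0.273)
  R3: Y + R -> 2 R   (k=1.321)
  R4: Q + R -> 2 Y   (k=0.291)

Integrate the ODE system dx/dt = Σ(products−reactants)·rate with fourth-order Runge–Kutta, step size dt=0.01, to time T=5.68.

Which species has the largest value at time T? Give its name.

Dominant species at T: Q

RK4 with dt=0.01: 568 steps to T=5.68. Trajectory (selected grid times):
t=0.00: Y=9.08 Q=47.83 Z=39.60 R=30.15
t=0.63: Y=0.00 Q=88.21 Z=39.60 R=0.00
t=1.26: Y=0.00 Q=88.21 Z=39.60 R=0.00
t=1.89: Y=0.00 Q=88.21 Z=39.60 R=0.00
t=2.52: Y=0.00 Q=88.21 Z=39.60 R=0.00
t=3.16: Y=0.00 Q=88.21 Z=39.60 R=0.00
t=3.79: Y=0.00 Q=88.21 Z=39.60 R=0.00
t=4.42: Y=0.00 Q=88.21 Z=39.60 R=0.00
t=5.05: Y=0.00 Q=88.21 Z=39.60 R=0.00
t=5.68: Y=0.00 Q=88.21 Z=39.60 R=0.00
At T=5.68: Y=0.00 Q=88.21 Z=39.60 R=0.00; the largest is Q.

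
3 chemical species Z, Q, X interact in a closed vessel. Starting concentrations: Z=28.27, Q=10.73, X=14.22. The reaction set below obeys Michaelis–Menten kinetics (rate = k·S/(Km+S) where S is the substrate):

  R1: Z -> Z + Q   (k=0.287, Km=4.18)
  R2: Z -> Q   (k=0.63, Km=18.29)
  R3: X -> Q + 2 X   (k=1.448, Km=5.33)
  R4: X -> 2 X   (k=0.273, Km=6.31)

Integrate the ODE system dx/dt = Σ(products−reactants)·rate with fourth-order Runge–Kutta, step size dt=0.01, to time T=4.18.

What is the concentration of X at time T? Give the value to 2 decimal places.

RK4 with dt=0.01: 418 steps to T=4.18. Trajectory (selected grid times):
t=0.00: Z=28.27 Q=10.73 X=14.22
t=0.46: Z=28.09 Q=11.51 X=14.79
t=0.93: Z=27.92 Q=12.31 X=15.39
t=1.39: Z=27.74 Q=13.09 X=15.97
t=1.86: Z=27.56 Q=13.90 X=16.58
t=2.32: Z=27.39 Q=14.70 X=17.18
t=2.79: Z=27.21 Q=15.51 X=17.79
t=3.25: Z=27.04 Q=16.31 X=18.40
t=3.72: Z=26.86 Q=17.14 X=19.03
t=4.18: Z=26.69 Q=17.95 X=19.64
Read off X at T=4.18: 19.64

X at T = 19.64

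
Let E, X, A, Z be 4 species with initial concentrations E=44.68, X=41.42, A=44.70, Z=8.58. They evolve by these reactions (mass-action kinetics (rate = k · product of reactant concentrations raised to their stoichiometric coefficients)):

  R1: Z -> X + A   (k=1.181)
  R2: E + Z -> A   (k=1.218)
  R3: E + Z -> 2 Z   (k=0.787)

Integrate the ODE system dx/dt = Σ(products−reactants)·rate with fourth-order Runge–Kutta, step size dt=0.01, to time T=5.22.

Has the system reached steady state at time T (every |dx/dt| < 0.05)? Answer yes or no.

Steady state at T: yes

RK4 with dt=0.01: 522 steps to T=5.22. Trajectory (selected grid times):
t=0.00: E=44.68 X=41.42 A=44.70 Z=8.58
t=0.58: E=9.56 X=42.33 A=66.94 Z=0.12
t=1.16: E=9.14 X=42.35 A=67.22 Z=0.01
t=1.74: E=9.12 X=42.36 A=67.24 Z=0.00
t=2.32: E=9.12 X=42.36 A=67.24 Z=0.00
t=2.90: E=9.12 X=42.36 A=67.24 Z=0.00
t=3.48: E=9.12 X=42.36 A=67.24 Z=0.00
t=4.06: E=9.12 X=42.36 A=67.24 Z=0.00
t=4.64: E=9.12 X=42.36 A=67.24 Z=0.00
t=5.22: E=9.12 X=42.36 A=67.24 Z=0.00
Rates at T: R1=0.0000, R2=0.0000, R3=0.0000
dx/dt at T (Σ net stoichiometry × rate): E=-0.0000, X=+0.0000, A=+0.0000, Z=-0.0000
Largest |dx/dt| is |-0.0000| (E) < 0.05 → steady.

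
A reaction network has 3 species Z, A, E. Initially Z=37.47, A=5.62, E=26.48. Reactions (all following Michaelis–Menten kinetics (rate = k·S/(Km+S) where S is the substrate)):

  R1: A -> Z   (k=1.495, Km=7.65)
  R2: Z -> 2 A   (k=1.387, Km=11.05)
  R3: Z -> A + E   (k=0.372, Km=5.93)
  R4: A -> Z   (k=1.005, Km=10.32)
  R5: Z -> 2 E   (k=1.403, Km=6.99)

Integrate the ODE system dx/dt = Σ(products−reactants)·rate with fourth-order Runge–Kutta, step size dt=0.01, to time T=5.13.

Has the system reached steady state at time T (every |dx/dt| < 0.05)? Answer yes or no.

Steady state at T: no

RK4 with dt=0.01: 513 steps to T=5.13. Trajectory (selected grid times):
t=0.00: Z=37.47 A=5.62 E=26.48
t=0.57: Z=36.59 A=6.43 E=28.01
t=1.14: Z=35.76 A=7.20 E=29.53
t=1.71: Z=34.98 A=7.92 E=31.05
t=2.28: Z=34.23 A=8.60 E=32.56
t=2.85: Z=33.51 A=9.25 E=34.07
t=3.42: Z=32.83 A=9.87 E=35.57
t=3.99: Z=32.17 A=10.45 E=37.06
t=4.56: Z=31.54 A=11.02 E=38.55
t=5.13: Z=30.93 A=11.56 E=40.04
Rates at T: R1=0.8996, R2=1.0219, R3=0.3122, R4=0.5309, R5=1.1444
dx/dt at T (Σ net stoichiometry × rate): Z=-1.0480, A=+0.9256, E=+2.6009
Largest |dx/dt| is |+2.6009| (E) ≥ 0.05 → not steady.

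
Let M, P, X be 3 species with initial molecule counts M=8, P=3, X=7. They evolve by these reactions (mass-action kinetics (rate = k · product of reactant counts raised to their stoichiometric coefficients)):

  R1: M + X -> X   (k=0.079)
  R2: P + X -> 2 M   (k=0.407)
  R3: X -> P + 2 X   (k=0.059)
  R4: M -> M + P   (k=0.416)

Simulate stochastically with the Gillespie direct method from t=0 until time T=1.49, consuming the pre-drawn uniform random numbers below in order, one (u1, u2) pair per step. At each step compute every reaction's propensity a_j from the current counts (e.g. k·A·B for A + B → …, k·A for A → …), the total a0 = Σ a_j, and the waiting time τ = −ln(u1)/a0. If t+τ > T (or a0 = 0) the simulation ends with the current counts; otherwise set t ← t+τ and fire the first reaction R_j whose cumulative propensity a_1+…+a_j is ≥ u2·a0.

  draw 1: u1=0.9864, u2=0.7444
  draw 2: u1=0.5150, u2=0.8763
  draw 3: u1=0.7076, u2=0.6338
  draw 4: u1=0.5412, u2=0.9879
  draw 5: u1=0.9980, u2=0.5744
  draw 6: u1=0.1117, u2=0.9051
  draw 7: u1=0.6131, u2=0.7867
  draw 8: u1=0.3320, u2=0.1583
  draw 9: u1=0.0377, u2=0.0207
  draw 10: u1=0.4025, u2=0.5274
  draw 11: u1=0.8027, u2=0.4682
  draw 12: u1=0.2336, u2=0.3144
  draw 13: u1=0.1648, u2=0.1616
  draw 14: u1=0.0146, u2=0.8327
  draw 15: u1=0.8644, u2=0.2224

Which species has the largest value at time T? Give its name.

Dominant species at T: M

t=0.000: M=8 P=3 X=7
Draw 1: a1=4.424, a2=8.547, a3=0.413, a4=3.328, a0=16.712; τ=−ln(0.9864)/16.712=0.001 → t=0.001; u2·a0=0.7444·16.712=12.440; a1=4.424 < 12.440 ≤ a1+a2=12.971 → R2 fires; M=10 P=2 X=6
Draw 2: a1=4.740, a2=4.884, a3=0.354, a4=4.160, a0=14.138; τ=−ln(0.5150)/14.138=0.047 → t=0.048; u2·a0=0.8763·14.138=12.389; a1+…+a3=9.978 < 12.389 ≤ a1+…+a4=14.138 → R4 fires; M=10 P=3 X=6
Draw 3: a1=4.740, a2=7.326, a3=0.354, a4=4.160, a0=16.580; τ=−ln(0.7076)/16.580=0.021 → t=0.069; u2·a0=0.6338·16.580=10.508; a1=4.740 < 10.508 ≤ a1+a2=12.066 → R2 fires; M=12 P=2 X=5
Draw 4: a1=4.740, a2=4.070, a3=0.295, a4=4.992, a0=14.097; τ=−ln(0.5412)/14.097=0.044 → t=0.112; u2·a0=0.9879·14.097=13.926; a1+…+a3=9.105 < 13.926 ≤ a1+…+a4=14.097 → R4 fires; M=12 P=3 X=5
Draw 5: a1=4.740, a2=6.105, a3=0.295, a4=4.992, a0=16.132; τ=−ln(0.9980)/16.132=0.000 → t=0.112; u2·a0=0.5744·16.132=9.266; a1=4.740 < 9.266 ≤ a1+a2=10.845 → R2 fires; M=14 P=2 X=4
Draw 6: a1=4.424, a2=3.256, a3=0.236, a4=5.824, a0=13.740; τ=−ln(0.1117)/13.740=0.160 → t=0.272; u2·a0=0.9051·13.740=12.436; a1+…+a3=7.916 < 12.436 ≤ a1+…+a4=13.740 → R4 fires; M=14 P=3 X=4
Draw 7: a1=4.424, a2=4.884, a3=0.236, a4=5.824, a0=15.368; τ=−ln(0.6131)/15.368=0.032 → t=0.304; u2·a0=0.7867·15.368=12.090; a1+…+a3=9.544 < 12.090 ≤ a1+…+a4=15.368 → R4 fires; M=14 P=4 X=4
Draw 8: a1=4.424, a2=6.512, a3=0.236, a4=5.824, a0=16.996; τ=−ln(0.3320)/16.996=0.065 → t=0.369; u2·a0=0.1583·16.996=2.690 ≤ a1=4.424 → R1 fires; M=13 P=4 X=4
Draw 9: a1=4.108, a2=6.512, a3=0.236, a4=5.408, a0=16.264; τ=−ln(0.0377)/16.264=0.202 → t=0.570; u2·a0=0.0207·16.264=0.337 ≤ a1=4.108 → R1 fires; M=12 P=4 X=4
Draw 10: a1=3.792, a2=6.512, a3=0.236, a4=4.992, a0=15.532; τ=−ln(0.4025)/15.532=0.059 → t=0.629; u2·a0=0.5274·15.532=8.192; a1=3.792 < 8.192 ≤ a1+a2=10.304 → R2 fires; M=14 P=3 X=3
Draw 11: a1=3.318, a2=3.663, a3=0.177, a4=5.824, a0=12.982; τ=−ln(0.8027)/12.982=0.017 → t=0.646; u2·a0=0.4682·12.982=6.078; a1=3.318 < 6.078 ≤ a1+a2=6.981 → R2 fires; M=16 P=2 X=2
Draw 12: a1=2.528, a2=1.628, a3=0.118, a4=6.656, a0=10.930; τ=−ln(0.2336)/10.930=0.133 → t=0.779; u2·a0=0.3144·10.930=3.436; a1=2.528 < 3.436 ≤ a1+a2=4.156 → R2 fires; M=18 P=1 X=1
Draw 13: a1=1.422, a2=0.407, a3=0.059, a4=7.488, a0=9.376; τ=−ln(0.1648)/9.376=0.192 → t=0.971; u2·a0=0.1616·9.376=1.515; a1=1.422 < 1.515 ≤ a1+a2=1.829 → R2 fires; M=20 P=0 X=0
Draw 14: a1=0.000, a2=0.000, a3=0.000, a4=8.320, a0=8.320; τ=−ln(0.0146)/8.320=0.508 → t=1.479; u2·a0=0.8327·8.320=6.928; a1+…+a3=0.000 < 6.928 ≤ a1+…+a4=8.320 → R4 fires; M=20 P=1 X=0
Draw 15: a1=0.000, a2=0.000, a3=0.000, a4=8.320, a0=8.320; τ=−ln(0.8644)/8.320=0.018 → t=1.496 > T=1.49: stop.
At T=1.49: M=20 P=1 X=0; the largest is M.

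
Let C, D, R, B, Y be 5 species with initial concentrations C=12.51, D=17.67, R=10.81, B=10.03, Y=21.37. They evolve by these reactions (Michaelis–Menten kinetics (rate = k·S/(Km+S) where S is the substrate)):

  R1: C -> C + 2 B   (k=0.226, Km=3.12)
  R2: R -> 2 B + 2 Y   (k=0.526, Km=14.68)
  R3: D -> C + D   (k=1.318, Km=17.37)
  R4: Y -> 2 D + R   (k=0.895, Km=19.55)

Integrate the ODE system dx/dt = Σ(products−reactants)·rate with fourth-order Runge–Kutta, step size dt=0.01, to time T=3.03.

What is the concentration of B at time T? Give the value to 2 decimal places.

RK4 with dt=0.01: 303 steps to T=3.03. Trajectory (selected grid times):
t=0.00: C=12.51 D=17.67 R=10.81 B=10.03 Y=21.37
t=0.34: C=12.74 D=17.99 R=10.89 B=10.31 Y=21.36
t=0.67: C=12.96 D=18.30 R=10.97 B=10.57 Y=21.36
t=1.01: C=13.19 D=18.61 R=11.06 B=10.85 Y=21.35
t=1.35: C=13.42 D=18.93 R=11.14 B=11.13 Y=21.35
t=1.68: C=13.65 D=19.24 R=11.22 B=11.40 Y=21.34
t=2.02: C=13.89 D=19.56 R=11.30 B=11.68 Y=21.34
t=2.36: C=14.13 D=19.88 R=11.38 B=11.96 Y=21.34
t=2.69: C=14.36 D=20.18 R=11.46 B=12.24 Y=21.33
t=3.03: C=14.60 D=20.50 R=11.54 B=12.52 Y=21.33
Read off B at T=3.03: 12.52

B at T = 12.52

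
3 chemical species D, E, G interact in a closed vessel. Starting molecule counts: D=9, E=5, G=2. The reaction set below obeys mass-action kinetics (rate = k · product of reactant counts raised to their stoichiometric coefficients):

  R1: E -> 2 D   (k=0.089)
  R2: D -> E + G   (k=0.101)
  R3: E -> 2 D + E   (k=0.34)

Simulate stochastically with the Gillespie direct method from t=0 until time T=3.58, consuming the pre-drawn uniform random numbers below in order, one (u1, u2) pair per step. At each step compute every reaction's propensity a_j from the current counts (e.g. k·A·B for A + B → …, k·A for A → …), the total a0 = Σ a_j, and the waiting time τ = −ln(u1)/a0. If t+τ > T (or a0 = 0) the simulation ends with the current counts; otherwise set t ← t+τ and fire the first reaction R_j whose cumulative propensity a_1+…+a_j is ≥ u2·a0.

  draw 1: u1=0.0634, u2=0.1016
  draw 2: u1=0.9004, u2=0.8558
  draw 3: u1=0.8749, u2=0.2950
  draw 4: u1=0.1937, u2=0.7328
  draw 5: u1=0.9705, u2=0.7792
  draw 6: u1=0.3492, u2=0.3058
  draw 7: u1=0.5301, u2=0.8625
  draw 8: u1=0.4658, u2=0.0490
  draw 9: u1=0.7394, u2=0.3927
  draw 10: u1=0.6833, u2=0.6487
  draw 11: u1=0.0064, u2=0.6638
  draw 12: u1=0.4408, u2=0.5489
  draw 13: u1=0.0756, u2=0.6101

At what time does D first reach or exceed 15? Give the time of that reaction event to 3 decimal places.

t=0.000: D=9 E=5 G=2
Draw 1: a1=0.445, a2=0.909, a3=1.700, a0=3.054; τ=−ln(0.0634)/3.054=0.903 → t=0.903; u2·a0=0.1016·3.054=0.310 ≤ a1=0.445 → R1 fires; D=11 E=4 G=2
Draw 2: a1=0.356, a2=1.111, a3=1.360, a0=2.827; τ=−ln(0.9004)/2.827=0.037 → t=0.940; u2·a0=0.8558·2.827=2.419; a1+a2=1.467 < 2.419 ≤ a1+…+a3=2.827 → R3 fires; D=13 E=4 G=2
Draw 3: a1=0.356, a2=1.313, a3=1.360, a0=3.029; τ=−ln(0.8749)/3.029=0.044 → t=0.984; u2·a0=0.2950·3.029=0.894; a1=0.356 < 0.894 ≤ a1+a2=1.669 → R2 fires; D=12 E=5 G=3
Draw 4: a1=0.445, a2=1.212, a3=1.700, a0=3.357; τ=−ln(0.1937)/3.357=0.489 → t=1.473; u2·a0=0.7328·3.357=2.460; a1+a2=1.657 < 2.460 ≤ a1+…+a3=3.357 → R3 fires; D=14 E=5 G=3
Draw 5: a1=0.445, a2=1.414, a3=1.700, a0=3.559; τ=−ln(0.9705)/3.559=0.008 → t=1.482; u2·a0=0.7792·3.559=2.773; a1+a2=1.859 < 2.773 ≤ a1+…+a3=3.559 → R3 fires; D=16 E=5 G=3
Draw 6: a1=0.445, a2=1.616, a3=1.700, a0=3.761; τ=−ln(0.3492)/3.761=0.280 → t=1.762; u2·a0=0.3058·3.761=1.150; a1=0.445 < 1.150 ≤ a1+a2=2.061 → R2 fires; D=15 E=6 G=4
Draw 7: a1=0.534, a2=1.515, a3=2.040, a0=4.089; τ=−ln(0.5301)/4.089=0.155 → t=1.917; u2·a0=0.8625·4.089=3.527; a1+a2=2.049 < 3.527 ≤ a1+…+a3=4.089 → R3 fires; D=17 E=6 G=4
Draw 8: a1=0.534, a2=1.717, a3=2.040, a0=4.291; τ=−ln(0.4658)/4.291=0.178 → t=2.095; u2·a0=0.0490·4.291=0.210 ≤ a1=0.534 → R1 fires; D=19 E=5 G=4
Draw 9: a1=0.445, a2=1.919, a3=1.700, a0=4.064; τ=−ln(0.7394)/4.064=0.074 → t=2.169; u2·a0=0.3927·4.064=1.596; a1=0.445 < 1.596 ≤ a1+a2=2.364 → R2 fires; D=18 E=6 G=5
Draw 10: a1=0.534, a2=1.818, a3=2.040, a0=4.392; τ=−ln(0.6833)/4.392=0.087 → t=2.256; u2·a0=0.6487·4.392=2.849; a1+a2=2.352 < 2.849 ≤ a1+…+a3=4.392 → R3 fires; D=20 E=6 G=5
Draw 11: a1=0.534, a2=2.020, a3=2.040, a0=4.594; τ=−ln(0.0064)/4.594=1.100 → t=3.355; u2·a0=0.6638·4.594=3.049; a1+a2=2.554 < 3.049 ≤ a1+…+a3=4.594 → R3 fires; D=22 E=6 G=5
Draw 12: a1=0.534, a2=2.222, a3=2.040, a0=4.796; τ=−ln(0.4408)/4.796=0.171 → t=3.526; u2·a0=0.5489·4.796=2.633; a1=0.534 < 2.633 ≤ a1+a2=2.756 → R2 fires; D=21 E=7 G=6
Draw 13: a1=0.623, a2=2.121, a3=2.380, a0=5.124; τ=−ln(0.0756)/5.124=0.504 → t=4.030 > T=3.58: stop.
D first becomes ≥ 15 when it reaches 16 at the event at t=1.482.

Threshold first reached at t = 1.482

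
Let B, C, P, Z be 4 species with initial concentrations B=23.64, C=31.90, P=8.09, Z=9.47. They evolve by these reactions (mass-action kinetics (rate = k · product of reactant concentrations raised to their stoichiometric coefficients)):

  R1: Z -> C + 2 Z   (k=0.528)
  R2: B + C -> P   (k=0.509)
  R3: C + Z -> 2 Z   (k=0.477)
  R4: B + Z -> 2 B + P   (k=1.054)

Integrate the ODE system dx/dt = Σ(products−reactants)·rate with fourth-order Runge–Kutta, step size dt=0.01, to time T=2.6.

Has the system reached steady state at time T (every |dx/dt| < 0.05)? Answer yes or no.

Steady state at T: yes

RK4 with dt=0.01: 260 steps to T=2.6. Trajectory (selected grid times):
t=0.00: B=23.64 C=31.90 P=8.09 Z=9.47
t=0.29: B=14.31 C=1.82 P=48.24 Z=0.19
t=0.58: B=12.95 C=0.25 P=50.01 Z=0.00
t=0.87: B=12.74 C=0.04 P=50.23 Z=0.00
t=1.16: B=12.71 C=0.01 P=50.26 Z=0.00
t=1.44: B=12.70 C=0.00 P=50.26 Z=0.00
t=1.73: B=12.70 C=0.00 P=50.26 Z=0.00
t=2.02: B=12.70 C=0.00 P=50.26 Z=0.00
t=2.31: B=12.70 C=0.00 P=50.26 Z=0.00
t=2.60: B=12.70 C=0.00 P=50.26 Z=0.00
Rates at T: R1=0.0000, R2=0.0000, R3=0.0000, R4=0.0000
dx/dt at T (Σ net stoichiometry × rate): B=-0.0000, C=-0.0000, P=+0.0000, Z=-0.0000
Largest |dx/dt| is |+0.0000| (P) < 0.05 → steady.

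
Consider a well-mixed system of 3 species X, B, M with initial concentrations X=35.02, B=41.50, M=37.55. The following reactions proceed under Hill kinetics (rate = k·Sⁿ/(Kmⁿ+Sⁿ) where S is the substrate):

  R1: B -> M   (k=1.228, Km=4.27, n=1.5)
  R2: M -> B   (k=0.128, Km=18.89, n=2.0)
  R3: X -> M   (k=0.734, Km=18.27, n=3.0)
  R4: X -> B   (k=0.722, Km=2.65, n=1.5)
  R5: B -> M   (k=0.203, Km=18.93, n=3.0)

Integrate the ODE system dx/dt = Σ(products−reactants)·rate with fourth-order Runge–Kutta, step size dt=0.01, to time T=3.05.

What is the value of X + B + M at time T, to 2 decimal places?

Check how each reaction changes W = X + B + M (weight of products minus weight of reactants):
R1: B -> M: (1·1) − (1·1) = 1 − 1 = 0
R2: M -> B: (1·1) − (1·1) = 1 − 1 = 0
R3: X -> M: (1·1) − (1·1) = 1 − 1 = 0
R4: X -> B: (1·1) − (1·1) = 1 − 1 = 0
R5: B -> M: (1·1) − (1·1) = 1 − 1 = 0
Every reaction leaves W unchanged, so W is conserved and no simulation is needed: W(T) = W(0) = 35.02 + 41.50 + 37.55 = 114.07

Value at T = 114.07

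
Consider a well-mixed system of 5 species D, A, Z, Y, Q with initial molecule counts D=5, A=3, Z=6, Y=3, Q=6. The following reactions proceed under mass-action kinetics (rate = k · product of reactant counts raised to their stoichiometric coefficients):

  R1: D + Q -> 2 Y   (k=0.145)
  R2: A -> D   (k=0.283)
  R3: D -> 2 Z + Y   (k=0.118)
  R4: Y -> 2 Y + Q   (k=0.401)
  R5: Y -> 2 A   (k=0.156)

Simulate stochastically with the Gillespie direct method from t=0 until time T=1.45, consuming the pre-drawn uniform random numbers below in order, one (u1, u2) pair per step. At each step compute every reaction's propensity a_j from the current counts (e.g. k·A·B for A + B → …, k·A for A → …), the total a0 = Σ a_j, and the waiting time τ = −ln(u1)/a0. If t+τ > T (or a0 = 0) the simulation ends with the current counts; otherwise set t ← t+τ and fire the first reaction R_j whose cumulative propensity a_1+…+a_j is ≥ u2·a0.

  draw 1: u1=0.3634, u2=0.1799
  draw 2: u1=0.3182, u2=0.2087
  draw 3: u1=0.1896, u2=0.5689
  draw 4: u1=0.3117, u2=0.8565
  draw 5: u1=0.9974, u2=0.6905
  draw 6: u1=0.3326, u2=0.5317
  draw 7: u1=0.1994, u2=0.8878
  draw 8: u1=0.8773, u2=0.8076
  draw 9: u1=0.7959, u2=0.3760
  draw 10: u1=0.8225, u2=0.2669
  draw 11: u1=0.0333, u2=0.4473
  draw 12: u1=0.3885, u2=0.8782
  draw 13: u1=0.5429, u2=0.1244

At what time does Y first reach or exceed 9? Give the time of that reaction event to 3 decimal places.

Threshold first reached at t = 0.816

t=0.000: D=5 A=3 Z=6 Y=3 Q=6
Draw 1: a1=4.350, a2=0.849, a3=0.590, a4=1.203, a5=0.468, a0=7.460; τ=−ln(0.3634)/7.460=0.136 → t=0.136; u2·a0=0.1799·7.460=1.342 ≤ a1=4.350 → R1 fires; D=4 A=3 Z=6 Y=5 Q=5
Draw 2: a1=2.900, a2=0.849, a3=0.472, a4=2.005, a5=0.780, a0=7.006; τ=−ln(0.3182)/7.006=0.163 → t=0.299; u2·a0=0.2087·7.006=1.462 ≤ a1=2.900 → R1 fires; D=3 A=3 Z=6 Y=7 Q=4
Draw 3: a1=1.740, a2=0.849, a3=0.354, a4=2.807, a5=1.092, a0=6.842; τ=−ln(0.1896)/6.842=0.243 → t=0.542; u2·a0=0.5689·6.842=3.892; a1+…+a3=2.943 < 3.892 ≤ a1+…+a4=5.750 → R4 fires; D=3 A=3 Z=6 Y=8 Q=5
Draw 4: a1=2.175, a2=0.849, a3=0.354, a4=3.208, a5=1.248, a0=7.834; τ=−ln(0.3117)/7.834=0.149 → t=0.691; u2·a0=0.8565·7.834=6.710; a1+…+a4=6.586 < 6.710 ≤ a1+…+a5=7.834 → R5 fires; D=3 A=5 Z=6 Y=7 Q=5
Draw 5: a1=2.175, a2=1.415, a3=0.354, a4=2.807, a5=1.092, a0=7.843; τ=−ln(0.9974)/7.843=0.000 → t=0.691; u2·a0=0.6905·7.843=5.416; a1+…+a3=3.944 < 5.416 ≤ a1+…+a4=6.751 → R4 fires; D=3 A=5 Z=6 Y=8 Q=6
Draw 6: a1=2.610, a2=1.415, a3=0.354, a4=3.208, a5=1.248, a0=8.835; τ=−ln(0.3326)/8.835=0.125 → t=0.816; u2·a0=0.5317·8.835=4.698; a1+…+a3=4.379 < 4.698 ≤ a1+…+a4=7.587 → R4 fires; D=3 A=5 Z=6 Y=9 Q=7
Draw 7: a1=3.045, a2=1.415, a3=0.354, a4=3.609, a5=1.404, a0=9.827; τ=−ln(0.1994)/9.827=0.164 → t=0.980; u2·a0=0.8878·9.827=8.724; a1+…+a4=8.423 < 8.724 ≤ a1+…+a5=9.827 → R5 fires; D=3 A=7 Z=6 Y=8 Q=7
Draw 8: a1=3.045, a2=1.981, a3=0.354, a4=3.208, a5=1.248, a0=9.836; τ=−ln(0.8773)/9.836=0.013 → t=0.993; u2·a0=0.8076·9.836=7.944; a1+…+a3=5.380 < 7.944 ≤ a1+…+a4=8.588 → R4 fires; D=3 A=7 Z=6 Y=9 Q=8
Draw 9: a1=3.480, a2=1.981, a3=0.354, a4=3.609, a5=1.404, a0=10.828; τ=−ln(0.7959)/10.828=0.021 → t=1.014; u2·a0=0.3760·10.828=4.071; a1=3.480 < 4.071 ≤ a1+a2=5.461 → R2 fires; D=4 A=6 Z=6 Y=9 Q=8
Draw 10: a1=4.640, a2=1.698, a3=0.472, a4=3.609, a5=1.404, a0=11.823; τ=−ln(0.8225)/11.823=0.017 → t=1.031; u2·a0=0.2669·11.823=3.156 ≤ a1=4.640 → R1 fires; D=3 A=6 Z=6 Y=11 Q=7
Draw 11: a1=3.045, a2=1.698, a3=0.354, a4=4.411, a5=1.716, a0=11.224; τ=−ln(0.0333)/11.224=0.303 → t=1.334; u2·a0=0.4473·11.224=5.020; a1+a2=4.743 < 5.020 ≤ a1+…+a3=5.097 → R3 fires; D=2 A=6 Z=8 Y=12 Q=7
Draw 12: a1=2.030, a2=1.698, a3=0.236, a4=4.812, a5=1.872, a0=10.648; τ=−ln(0.3885)/10.648=0.089 → t=1.423; u2·a0=0.8782·10.648=9.351; a1+…+a4=8.776 < 9.351 ≤ a1+…+a5=10.648 → R5 fires; D=2 A=8 Z=8 Y=11 Q=7
Draw 13: a1=2.030, a2=2.264, a3=0.236, a4=4.411, a5=1.716, a0=10.657; τ=−ln(0.5429)/10.657=0.057 → t=1.480 > T=1.45: stop.
Y first becomes ≥ 9 when it reaches 9 at the event at t=0.816.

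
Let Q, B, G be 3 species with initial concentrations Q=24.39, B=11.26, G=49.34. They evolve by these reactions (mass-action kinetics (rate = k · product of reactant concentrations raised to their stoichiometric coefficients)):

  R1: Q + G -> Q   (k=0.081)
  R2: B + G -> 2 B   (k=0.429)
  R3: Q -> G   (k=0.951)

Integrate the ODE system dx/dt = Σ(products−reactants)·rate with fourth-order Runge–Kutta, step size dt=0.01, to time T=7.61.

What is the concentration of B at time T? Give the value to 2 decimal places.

RK4 with dt=0.01: 761 steps to T=7.61. Trajectory (selected grid times):
t=0.00: Q=24.39 B=11.26 G=49.34
t=0.85: Q=10.87 B=66.24 G=0.37
t=1.69: Q=4.89 B=72.30 G=0.15
t=2.54: Q=2.18 B=75.07 G=0.07
t=3.38: Q=0.98 B=76.30 G=0.03
t=4.23: Q=0.44 B=76.86 G=0.01
t=5.07: Q=0.20 B=77.11 G=0.01
t=5.92: Q=0.09 B=77.22 G=0.00
t=6.76: Q=0.04 B=77.27 G=0.00
t=7.61: Q=0.02 B=77.29 G=0.00
Read off B at T=7.61: 77.29

B at T = 77.29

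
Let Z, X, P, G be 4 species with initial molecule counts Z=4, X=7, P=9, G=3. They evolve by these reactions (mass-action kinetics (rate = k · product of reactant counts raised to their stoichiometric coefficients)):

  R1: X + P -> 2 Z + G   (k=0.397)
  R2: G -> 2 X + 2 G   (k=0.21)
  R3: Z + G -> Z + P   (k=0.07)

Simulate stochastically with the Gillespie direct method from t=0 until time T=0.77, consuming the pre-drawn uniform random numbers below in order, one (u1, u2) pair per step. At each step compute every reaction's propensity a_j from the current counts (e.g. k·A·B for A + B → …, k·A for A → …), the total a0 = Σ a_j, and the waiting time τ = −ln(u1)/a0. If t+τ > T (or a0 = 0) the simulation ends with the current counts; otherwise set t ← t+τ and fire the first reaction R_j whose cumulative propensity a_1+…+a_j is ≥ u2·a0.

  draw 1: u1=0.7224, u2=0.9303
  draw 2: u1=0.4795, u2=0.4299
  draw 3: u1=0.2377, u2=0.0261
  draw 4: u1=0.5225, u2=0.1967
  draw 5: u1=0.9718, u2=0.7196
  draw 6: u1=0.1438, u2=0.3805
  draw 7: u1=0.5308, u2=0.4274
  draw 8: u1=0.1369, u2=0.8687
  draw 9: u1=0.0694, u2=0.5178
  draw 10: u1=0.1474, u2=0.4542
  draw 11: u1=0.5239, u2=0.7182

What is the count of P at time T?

P at T = 5

t=0.000: Z=4 X=7 P=9 G=3
Draw 1: a1=25.011, a2=0.630, a3=0.840, a0=26.481; τ=−ln(0.7224)/26.481=0.012 → t=0.012; u2·a0=0.9303·26.481=24.635 ≤ a1=25.011 → R1 fires; Z=6 X=6 P=8 G=4
Draw 2: a1=19.056, a2=0.840, a3=1.680, a0=21.576; τ=−ln(0.4795)/21.576=0.034 → t=0.046; u2·a0=0.4299·21.576=9.276 ≤ a1=19.056 → R1 fires; Z=8 X=5 P=7 G=5
Draw 3: a1=13.895, a2=1.050, a3=2.800, a0=17.745; τ=−ln(0.2377)/17.745=0.081 → t=0.127; u2·a0=0.0261·17.745=0.463 ≤ a1=13.895 → R1 fires; Z=10 X=4 P=6 G=6
Draw 4: a1=9.528, a2=1.260, a3=4.200, a0=14.988; τ=−ln(0.5225)/14.988=0.043 → t=0.171; u2·a0=0.1967·14.988=2.948 ≤ a1=9.528 → R1 fires; Z=12 X=3 P=5 G=7
Draw 5: a1=5.955, a2=1.470, a3=5.880, a0=13.305; τ=−ln(0.9718)/13.305=0.002 → t=0.173; u2·a0=0.7196·13.305=9.574; a1+a2=7.425 < 9.574 ≤ a1+…+a3=13.305 → R3 fires; Z=12 X=3 P=6 G=6
Draw 6: a1=7.146, a2=1.260, a3=5.040, a0=13.446; τ=−ln(0.1438)/13.446=0.144 → t=0.317; u2·a0=0.3805·13.446=5.116 ≤ a1=7.146 → R1 fires; Z=14 X=2 P=5 G=7
Draw 7: a1=3.970, a2=1.470, a3=6.860, a0=12.300; τ=−ln(0.5308)/12.300=0.051 → t=0.368; u2·a0=0.4274·12.300=5.257; a1=3.970 < 5.257 ≤ a1+a2=5.440 → R2 fires; Z=14 X=4 P=5 G=8
Draw 8: a1=7.940, a2=1.680, a3=7.840, a0=17.460; τ=−ln(0.1369)/17.460=0.114 → t=0.482; u2·a0=0.8687·17.460=15.168; a1+a2=9.620 < 15.168 ≤ a1+…+a3=17.460 → R3 fires; Z=14 X=4 P=6 G=7
Draw 9: a1=9.528, a2=1.470, a3=6.860, a0=17.858; τ=−ln(0.0694)/17.858=0.149 → t=0.632; u2·a0=0.5178·17.858=9.247 ≤ a1=9.528 → R1 fires; Z=16 X=3 P=5 G=8
Draw 10: a1=5.955, a2=1.680, a3=8.960, a0=16.595; τ=−ln(0.1474)/16.595=0.115 → t=0.747; u2·a0=0.4542·16.595=7.537; a1=5.955 < 7.537 ≤ a1+a2=7.635 → R2 fires; Z=16 X=5 P=5 G=9
Draw 11: a1=9.925, a2=1.890, a3=10.080, a0=21.895; τ=−ln(0.5239)/21.895=0.030 → t=0.777 > T=0.77: stop.
Read off P at T=0.77: 5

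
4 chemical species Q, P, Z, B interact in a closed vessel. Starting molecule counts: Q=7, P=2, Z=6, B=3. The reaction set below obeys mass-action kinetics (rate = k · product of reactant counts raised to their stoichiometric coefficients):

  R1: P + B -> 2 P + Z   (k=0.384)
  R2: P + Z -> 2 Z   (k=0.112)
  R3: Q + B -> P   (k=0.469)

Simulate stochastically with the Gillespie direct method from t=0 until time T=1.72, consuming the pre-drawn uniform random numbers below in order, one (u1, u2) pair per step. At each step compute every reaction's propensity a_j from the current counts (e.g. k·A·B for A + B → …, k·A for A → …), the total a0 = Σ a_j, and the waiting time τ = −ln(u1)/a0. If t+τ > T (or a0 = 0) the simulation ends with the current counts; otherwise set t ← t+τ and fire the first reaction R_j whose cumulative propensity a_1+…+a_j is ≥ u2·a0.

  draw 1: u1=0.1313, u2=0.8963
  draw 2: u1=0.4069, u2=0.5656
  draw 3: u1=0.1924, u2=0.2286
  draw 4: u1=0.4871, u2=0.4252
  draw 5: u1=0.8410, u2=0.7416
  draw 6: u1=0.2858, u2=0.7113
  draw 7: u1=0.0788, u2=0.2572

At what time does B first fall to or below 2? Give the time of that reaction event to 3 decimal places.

t=0.000: Q=7 P=2 Z=6 B=3
Draw 1: a1=2.304, a2=1.344, a3=9.849, a0=13.497; τ=−ln(0.1313)/13.497=0.150 → t=0.150; u2·a0=0.8963·13.497=12.097; a1+a2=3.648 < 12.097 ≤ a1+…+a3=13.497 → R3 fires; Q=6 P=3 Z=6 B=2
Draw 2: a1=2.304, a2=2.016, a3=5.628, a0=9.948; τ=−ln(0.4069)/9.948=0.090 → t=0.241; u2·a0=0.5656·9.948=5.627; a1+a2=4.320 < 5.627 ≤ a1+…+a3=9.948 → R3 fires; Q=5 P=4 Z=6 B=1
Draw 3: a1=1.536, a2=2.688, a3=2.345, a0=6.569; τ=−ln(0.1924)/6.569=0.251 → t=0.492; u2·a0=0.2286·6.569=1.502 ≤ a1=1.536 → R1 fires; Q=5 P=5 Z=7 B=0
Draw 4: a1=0.000, a2=3.920, a3=0.000, a0=3.920; τ=−ln(0.4871)/3.920=0.183 → t=0.675; u2·a0=0.4252·3.920=1.667; a1=0.000 < 1.667 ≤ a1+a2=3.920 → R2 fires; Q=5 P=4 Z=8 B=0
Draw 5: a1=0.000, a2=3.584, a3=0.000, a0=3.584; τ=−ln(0.8410)/3.584=0.048 → t=0.724; u2·a0=0.7416·3.584=2.658; a1=0.000 < 2.658 ≤ a1+a2=3.584 → R2 fires; Q=5 P=3 Z=9 B=0
Draw 6: a1=0.000, a2=3.024, a3=0.000, a0=3.024; τ=−ln(0.2858)/3.024=0.414 → t=1.138; u2·a0=0.7113·3.024=2.151; a1=0.000 < 2.151 ≤ a1+a2=3.024 → R2 fires; Q=5 P=2 Z=10 B=0
Draw 7: a1=0.000, a2=2.240, a3=0.000, a0=2.240; τ=−ln(0.0788)/2.240=1.134 → t=2.272 > T=1.72: stop.
B first becomes ≤ 2 when it reaches 2 at the event at t=0.150.

Threshold first reached at t = 0.150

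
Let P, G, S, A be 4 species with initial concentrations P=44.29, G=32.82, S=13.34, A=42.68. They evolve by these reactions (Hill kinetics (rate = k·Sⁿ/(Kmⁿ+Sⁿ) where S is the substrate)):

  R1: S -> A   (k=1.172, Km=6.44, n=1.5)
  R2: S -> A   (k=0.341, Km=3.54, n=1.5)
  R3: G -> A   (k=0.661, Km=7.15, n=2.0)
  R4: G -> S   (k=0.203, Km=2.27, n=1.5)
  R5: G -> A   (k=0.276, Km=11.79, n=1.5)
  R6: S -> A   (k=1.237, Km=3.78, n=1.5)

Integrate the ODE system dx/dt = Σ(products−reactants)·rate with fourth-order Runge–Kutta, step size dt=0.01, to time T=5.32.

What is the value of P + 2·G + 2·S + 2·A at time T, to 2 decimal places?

Check how each reaction changes W = P + 2·G + 2·S + 2·A (weight of products minus weight of reactants):
R1: S -> A: (2·1) − (2·1) = 2 − 2 = 0
R2: S -> A: (2·1) − (2·1) = 2 − 2 = 0
R3: G -> A: (2·1) − (2·1) = 2 − 2 = 0
R4: G -> S: (2·1) − (2·1) = 2 − 2 = 0
R5: G -> A: (2·1) − (2·1) = 2 − 2 = 0
R6: S -> A: (2·1) − (2·1) = 2 − 2 = 0
Every reaction leaves W unchanged, so W is conserved and no simulation is needed: W(T) = W(0) = 44.29 + 2·32.82 + 2·13.34 + 2·42.68 = 221.97

Value at T = 221.97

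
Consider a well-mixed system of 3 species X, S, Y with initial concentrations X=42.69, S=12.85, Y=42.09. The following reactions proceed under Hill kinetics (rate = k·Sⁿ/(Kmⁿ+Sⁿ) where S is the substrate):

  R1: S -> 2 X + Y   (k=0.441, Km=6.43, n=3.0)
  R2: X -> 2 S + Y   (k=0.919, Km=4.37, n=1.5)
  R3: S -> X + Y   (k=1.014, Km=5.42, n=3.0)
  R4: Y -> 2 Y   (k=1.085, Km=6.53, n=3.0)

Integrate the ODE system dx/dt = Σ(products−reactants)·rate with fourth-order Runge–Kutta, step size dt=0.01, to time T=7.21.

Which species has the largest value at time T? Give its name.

RK4 with dt=0.01: 721 steps to T=7.21. Trajectory (selected grid times):
t=0.00: X=42.69 S=12.85 Y=42.09
t=0.80: X=43.36 S=13.20 Y=44.74
t=1.60: X=44.05 S=13.55 Y=47.40
t=2.40: X=44.74 S=13.89 Y=50.06
t=3.20: X=45.44 S=14.23 Y=52.73
t=4.01: X=46.15 S=14.57 Y=55.44
t=4.81: X=46.86 S=14.90 Y=58.12
t=5.61: X=47.57 S=15.23 Y=60.80
t=6.41: X=48.29 S=15.55 Y=63.49
t=7.21: X=49.02 S=15.87 Y=66.18
At T=7.21: X=49.02 S=15.87 Y=66.18; the largest is Y.

Dominant species at T: Y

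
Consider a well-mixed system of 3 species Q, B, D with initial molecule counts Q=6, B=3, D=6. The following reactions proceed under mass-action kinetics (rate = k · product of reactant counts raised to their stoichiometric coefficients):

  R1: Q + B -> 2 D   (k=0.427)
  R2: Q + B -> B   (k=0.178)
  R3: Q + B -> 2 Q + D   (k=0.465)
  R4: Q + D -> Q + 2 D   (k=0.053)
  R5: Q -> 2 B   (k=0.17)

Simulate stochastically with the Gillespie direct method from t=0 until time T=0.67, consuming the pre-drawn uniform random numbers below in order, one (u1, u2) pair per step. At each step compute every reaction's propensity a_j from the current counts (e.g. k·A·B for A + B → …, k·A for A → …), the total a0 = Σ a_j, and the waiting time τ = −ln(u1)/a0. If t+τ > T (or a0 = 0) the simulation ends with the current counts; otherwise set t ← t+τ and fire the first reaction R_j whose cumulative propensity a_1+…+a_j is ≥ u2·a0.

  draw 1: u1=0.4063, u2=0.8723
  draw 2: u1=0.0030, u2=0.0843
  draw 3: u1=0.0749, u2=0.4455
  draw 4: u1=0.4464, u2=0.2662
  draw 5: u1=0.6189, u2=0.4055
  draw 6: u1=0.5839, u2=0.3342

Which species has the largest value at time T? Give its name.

t=0.000: Q=6 B=3 D=6
Draw 1: a1=7.686, a2=3.204, a3=8.370, a4=1.908, a5=1.020, a0=22.188; τ=−ln(0.4063)/22.188=0.041 → t=0.041; u2·a0=0.8723·22.188=19.355; a1+…+a3=19.260 < 19.355 ≤ a1+…+a4=21.168 → R4 fires; Q=6 B=3 D=7
Draw 2: a1=7.686, a2=3.204, a3=8.370, a4=2.226, a5=1.020, a0=22.506; τ=−ln(0.0030)/22.506=0.258 → t=0.299; u2·a0=0.0843·22.506=1.897 ≤ a1=7.686 → R1 fires; Q=5 B=2 D=9
Draw 3: a1=4.270, a2=1.780, a3=4.650, a4=2.385, a5=0.850, a0=13.935; τ=−ln(0.0749)/13.935=0.186 → t=0.485; u2·a0=0.4455·13.935=6.208; a1+a2=6.050 < 6.208 ≤ a1+…+a3=10.700 → R3 fires; Q=6 B=1 D=10
Draw 4: a1=2.562, a2=1.068, a3=2.790, a4=3.180, a5=1.020, a0=10.620; τ=−ln(0.4464)/10.620=0.076 → t=0.561; u2·a0=0.2662·10.620=2.827; a1=2.562 < 2.827 ≤ a1+a2=3.630 → R2 fires; Q=5 B=1 D=10
Draw 5: a1=2.135, a2=0.890, a3=2.325, a4=2.650, a5=0.850, a0=8.850; τ=−ln(0.6189)/8.850=0.054 → t=0.615; u2·a0=0.4055·8.850=3.589; a1+a2=3.025 < 3.589 ≤ a1+…+a3=5.350 → R3 fires; Q=6 B=0 D=11
Draw 6: a1=0.000, a2=0.000, a3=0.000, a4=3.498, a5=1.020, a0=4.518; τ=−ln(0.5839)/4.518=0.119 → t=0.734 > T=0.67: stop.
At T=0.67: Q=6 B=0 D=11; the largest is D.

Dominant species at T: D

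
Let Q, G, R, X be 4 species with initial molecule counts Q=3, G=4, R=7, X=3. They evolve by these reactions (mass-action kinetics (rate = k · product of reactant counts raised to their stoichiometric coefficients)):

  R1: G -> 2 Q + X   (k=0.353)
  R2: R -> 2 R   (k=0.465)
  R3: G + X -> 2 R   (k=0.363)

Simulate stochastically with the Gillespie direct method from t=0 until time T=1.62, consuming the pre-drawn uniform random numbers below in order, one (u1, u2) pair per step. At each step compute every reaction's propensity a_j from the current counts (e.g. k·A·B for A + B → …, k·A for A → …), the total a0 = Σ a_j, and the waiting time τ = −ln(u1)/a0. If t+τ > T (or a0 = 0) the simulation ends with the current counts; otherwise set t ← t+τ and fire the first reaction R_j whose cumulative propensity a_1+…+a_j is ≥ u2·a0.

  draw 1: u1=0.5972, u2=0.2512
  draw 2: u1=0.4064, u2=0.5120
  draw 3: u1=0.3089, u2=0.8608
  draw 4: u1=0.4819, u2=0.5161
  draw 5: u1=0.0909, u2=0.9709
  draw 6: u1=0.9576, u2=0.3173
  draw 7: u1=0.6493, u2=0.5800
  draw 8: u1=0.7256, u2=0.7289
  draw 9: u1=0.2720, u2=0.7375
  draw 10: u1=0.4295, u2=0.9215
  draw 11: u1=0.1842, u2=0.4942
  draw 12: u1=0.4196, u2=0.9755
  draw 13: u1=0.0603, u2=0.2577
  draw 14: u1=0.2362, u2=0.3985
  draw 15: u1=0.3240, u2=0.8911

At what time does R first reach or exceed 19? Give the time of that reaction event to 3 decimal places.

Threshold first reached at t = 0.948

t=0.000: Q=3 G=4 R=7 X=3
Draw 1: a1=1.412, a2=3.255, a3=4.356, a0=9.023; τ=−ln(0.5972)/9.023=0.057 → t=0.057; u2·a0=0.2512·9.023=2.267; a1=1.412 < 2.267 ≤ a1+a2=4.667 → R2 fires; Q=3 G=4 R=8 X=3
Draw 2: a1=1.412, a2=3.720, a3=4.356, a0=9.488; τ=−ln(0.4064)/9.488=0.095 → t=0.152; u2·a0=0.5120·9.488=4.858; a1=1.412 < 4.858 ≤ a1+a2=5.132 → R2 fires; Q=3 G=4 R=9 X=3
Draw 3: a1=1.412, a2=4.185, a3=4.356, a0=9.953; τ=−ln(0.3089)/9.953=0.118 → t=0.270; u2·a0=0.8608·9.953=8.568; a1+a2=5.597 < 8.568 ≤ a1+…+a3=9.953 → R3 fires; Q=3 G=3 R=11 X=2
Draw 4: a1=1.059, a2=5.115, a3=2.178, a0=8.352; τ=−ln(0.4819)/8.352=0.087 → t=0.357; u2·a0=0.5161·8.352=4.310; a1=1.059 < 4.310 ≤ a1+a2=6.174 → R2 fires; Q=3 G=3 R=12 X=2
Draw 5: a1=1.059, a2=5.580, a3=2.178, a0=8.817; τ=−ln(0.0909)/8.817=0.272 → t=0.629; u2·a0=0.9709·8.817=8.560; a1+a2=6.639 < 8.560 ≤ a1+…+a3=8.817 → R3 fires; Q=3 G=2 R=14 X=1
Draw 6: a1=0.706, a2=6.510, a3=0.726, a0=7.942; τ=−ln(0.9576)/7.942=0.005 → t=0.635; u2·a0=0.3173·7.942=2.520; a1=0.706 < 2.520 ≤ a1+a2=7.216 → R2 fires; Q=3 G=2 R=15 X=1
Draw 7: a1=0.706, a2=6.975, a3=0.726, a0=8.407; τ=−ln(0.6493)/8.407=0.051 → t=0.686; u2·a0=0.5800·8.407=4.876; a1=0.706 < 4.876 ≤ a1+a2=7.681 → R2 fires; Q=3 G=2 R=16 X=1
Draw 8: a1=0.706, a2=7.440, a3=0.726, a0=8.872; τ=−ln(0.7256)/8.872=0.036 → t=0.722; u2·a0=0.7289·8.872=6.467; a1=0.706 < 6.467 ≤ a1+a2=8.146 → R2 fires; Q=3 G=2 R=17 X=1
Draw 9: a1=0.706, a2=7.905, a3=0.726, a0=9.337; τ=−ln(0.2720)/9.337=0.139 → t=0.862; u2·a0=0.7375·9.337=6.886; a1=0.706 < 6.886 ≤ a1+a2=8.611 → R2 fires; Q=3 G=2 R=18 X=1
Draw 10: a1=0.706, a2=8.370, a3=0.726, a0=9.802; τ=−ln(0.4295)/9.802=0.086 → t=0.948; u2·a0=0.9215·9.802=9.033; a1=0.706 < 9.033 ≤ a1+a2=9.076 → R2 fires; Q=3 G=2 R=19 X=1
Draw 11: a1=0.706, a2=8.835, a3=0.726, a0=10.267; τ=−ln(0.1842)/10.267=0.165 → t=1.113; u2·a0=0.4942·10.267=5.074; a1=0.706 < 5.074 ≤ a1+a2=9.541 → R2 fires; Q=3 G=2 R=20 X=1
Draw 12: a1=0.706, a2=9.300, a3=0.726, a0=10.732; τ=−ln(0.4196)/10.732=0.081 → t=1.194; u2·a0=0.9755·10.732=10.469; a1+a2=10.006 < 10.469 ≤ a1+…+a3=10.732 → R3 fires; Q=3 G=1 R=22 X=0
Draw 13: a1=0.353, a2=10.230, a3=0.000, a0=10.583; τ=−ln(0.0603)/10.583=0.265 → t=1.459; u2·a0=0.2577·10.583=2.727; a1=0.353 < 2.727 ≤ a1+a2=10.583 → R2 fires; Q=3 G=1 R=23 X=0
Draw 14: a1=0.353, a2=10.695, a3=0.000, a0=11.048; τ=−ln(0.2362)/11.048=0.131 → t=1.590; u2·a0=0.3985·11.048=4.403; a1=0.353 < 4.403 ≤ a1+a2=11.048 → R2 fires; Q=3 G=1 R=24 X=0
Draw 15: a1=0.353, a2=11.160, a3=0.000, a0=11.513; τ=−ln(0.3240)/11.513=0.098 → t=1.688 > T=1.62: stop.
R first becomes ≥ 19 when it reaches 19 at the event at t=0.948.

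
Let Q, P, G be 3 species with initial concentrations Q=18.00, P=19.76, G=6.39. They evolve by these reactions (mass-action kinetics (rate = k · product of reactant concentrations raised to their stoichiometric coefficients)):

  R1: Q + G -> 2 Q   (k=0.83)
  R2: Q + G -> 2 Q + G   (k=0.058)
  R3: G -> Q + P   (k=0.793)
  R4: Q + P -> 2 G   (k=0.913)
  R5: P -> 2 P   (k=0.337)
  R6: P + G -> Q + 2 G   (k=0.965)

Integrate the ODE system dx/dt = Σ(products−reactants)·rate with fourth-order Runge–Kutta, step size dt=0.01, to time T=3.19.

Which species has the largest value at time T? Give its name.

RK4 with dt=0.01: 319 steps to T=3.19. Trajectory (selected grid times):
t=0.00: Q=18.00 P=19.76 G=6.39
t=0.35: Q=56.27 P=0.00 G=0.00
t=0.71: Q=56.27 P=0.00 G=0.00
t=1.06: Q=56.27 P=0.00 G=0.00
t=1.42: Q=56.27 P=0.00 G=0.00
t=1.77: Q=56.27 P=0.00 G=0.00
t=2.13: Q=56.27 P=0.00 G=0.00
t=2.48: Q=56.27 P=0.00 G=0.00
t=2.84: Q=56.27 P=0.00 G=0.00
t=3.19: Q=56.27 P=0.00 G=0.00
At T=3.19: Q=56.27 P=0.00 G=0.00; the largest is Q.

Dominant species at T: Q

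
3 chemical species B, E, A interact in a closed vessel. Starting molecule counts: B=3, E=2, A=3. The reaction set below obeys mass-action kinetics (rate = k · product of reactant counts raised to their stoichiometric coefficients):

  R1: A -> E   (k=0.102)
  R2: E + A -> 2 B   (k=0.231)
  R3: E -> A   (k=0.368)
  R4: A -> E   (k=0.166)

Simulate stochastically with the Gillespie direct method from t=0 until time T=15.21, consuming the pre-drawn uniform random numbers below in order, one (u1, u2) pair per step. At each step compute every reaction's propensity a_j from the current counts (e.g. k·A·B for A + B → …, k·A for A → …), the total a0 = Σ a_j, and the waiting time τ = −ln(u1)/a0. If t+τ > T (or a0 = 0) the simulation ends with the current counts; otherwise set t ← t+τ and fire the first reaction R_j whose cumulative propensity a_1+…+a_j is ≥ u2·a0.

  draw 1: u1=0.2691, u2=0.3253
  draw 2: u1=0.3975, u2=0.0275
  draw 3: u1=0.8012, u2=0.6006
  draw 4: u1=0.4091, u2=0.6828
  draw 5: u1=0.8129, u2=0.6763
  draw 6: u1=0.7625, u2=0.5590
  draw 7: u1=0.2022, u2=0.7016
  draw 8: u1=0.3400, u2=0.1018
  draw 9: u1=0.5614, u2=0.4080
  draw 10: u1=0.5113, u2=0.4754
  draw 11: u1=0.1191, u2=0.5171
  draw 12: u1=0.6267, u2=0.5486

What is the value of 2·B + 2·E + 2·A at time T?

Check how each reaction changes W = 2·B + 2·E + 2·A (weight of products minus weight of reactants):
R1: A -> E: (2·1) − (2·1) = 2 − 2 = 0
R2: E + A -> 2 B: (2·2) − (2·1 + 2·1) = 4 − 4 = 0
R3: E -> A: (2·1) − (2·1) = 2 − 2 = 0
R4: A -> E: (2·1) − (2·1) = 2 − 2 = 0
Every reaction leaves W unchanged, so W is conserved and no simulation is needed: W(T) = W(0) = 2·3 + 2·2 + 2·3 = 16

Value at T = 16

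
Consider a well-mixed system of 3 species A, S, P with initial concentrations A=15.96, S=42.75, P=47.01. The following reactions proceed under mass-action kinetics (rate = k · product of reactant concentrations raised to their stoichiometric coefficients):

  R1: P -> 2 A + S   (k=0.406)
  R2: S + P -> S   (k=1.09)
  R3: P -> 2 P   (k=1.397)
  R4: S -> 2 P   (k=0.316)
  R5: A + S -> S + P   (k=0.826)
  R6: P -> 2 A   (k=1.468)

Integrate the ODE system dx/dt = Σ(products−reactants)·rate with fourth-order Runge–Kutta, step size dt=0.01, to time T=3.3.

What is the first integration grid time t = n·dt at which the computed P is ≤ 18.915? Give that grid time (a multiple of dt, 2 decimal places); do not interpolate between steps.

RK4 with dt=0.01: 330 steps to T=3.3. Trajectory (selected grid times):
t=0.00: A=15.96 S=42.75 P=47.01
t=0.02: A=9.64 S=42.76 P=24.22
t=0.03: A=7.42 S=42.71 P=17.71
t=0.37: A=0.07 S=38.65 P=0.63
t=0.73: A=0.08 S=34.58 P=0.63
t=1.10: A=0.09 S=30.85 P=0.64
t=1.47: A=0.11 S=27.54 P=0.65
t=1.83: A=0.12 S=24.67 P=0.66
t=2.20: A=0.13 S=22.04 P=0.67
t=2.57: A=0.15 S=19.70 P=0.68
t=2.93: A=0.17 S=17.68 P=0.69
t=3.30: A=0.20 S=15.83 P=0.71
P(0.02)=24.216 > 18.915 but P(0.03)=17.709 ≤ 18.915, so the first grid time is t=0.03.

Threshold first reached at t = 0.03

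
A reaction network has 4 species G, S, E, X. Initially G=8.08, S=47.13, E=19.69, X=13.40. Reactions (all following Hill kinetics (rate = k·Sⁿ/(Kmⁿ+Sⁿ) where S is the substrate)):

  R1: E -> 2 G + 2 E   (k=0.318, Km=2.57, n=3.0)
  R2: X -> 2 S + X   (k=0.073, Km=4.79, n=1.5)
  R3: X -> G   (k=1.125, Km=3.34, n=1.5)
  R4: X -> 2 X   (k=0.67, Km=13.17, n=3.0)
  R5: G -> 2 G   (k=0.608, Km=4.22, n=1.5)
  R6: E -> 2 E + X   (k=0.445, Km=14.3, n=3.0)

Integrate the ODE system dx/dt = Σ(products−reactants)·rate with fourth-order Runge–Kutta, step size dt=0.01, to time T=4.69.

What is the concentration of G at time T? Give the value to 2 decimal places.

G at T = 18.08

RK4 with dt=0.01: 469 steps to T=4.69. Trajectory (selected grid times):
t=0.00: G=8.08 S=47.13 E=19.69 X=13.40
t=0.52: G=9.17 S=47.19 E=20.02 X=13.23
t=1.04: G=10.26 S=47.25 E=20.36 X=13.05
t=1.56: G=11.36 S=47.32 E=20.70 X=12.88
t=2.08: G=12.47 S=47.38 E=21.04 X=12.70
t=2.61: G=13.60 S=47.44 E=21.39 X=12.52
t=3.13: G=14.72 S=47.50 E=21.73 X=12.35
t=3.65: G=15.84 S=47.56 E=22.08 X=12.17
t=4.17: G=16.96 S=47.62 E=22.42 X=12.00
t=4.69: G=18.08 S=47.68 E=22.77 X=11.82
Read off G at T=4.69: 18.08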